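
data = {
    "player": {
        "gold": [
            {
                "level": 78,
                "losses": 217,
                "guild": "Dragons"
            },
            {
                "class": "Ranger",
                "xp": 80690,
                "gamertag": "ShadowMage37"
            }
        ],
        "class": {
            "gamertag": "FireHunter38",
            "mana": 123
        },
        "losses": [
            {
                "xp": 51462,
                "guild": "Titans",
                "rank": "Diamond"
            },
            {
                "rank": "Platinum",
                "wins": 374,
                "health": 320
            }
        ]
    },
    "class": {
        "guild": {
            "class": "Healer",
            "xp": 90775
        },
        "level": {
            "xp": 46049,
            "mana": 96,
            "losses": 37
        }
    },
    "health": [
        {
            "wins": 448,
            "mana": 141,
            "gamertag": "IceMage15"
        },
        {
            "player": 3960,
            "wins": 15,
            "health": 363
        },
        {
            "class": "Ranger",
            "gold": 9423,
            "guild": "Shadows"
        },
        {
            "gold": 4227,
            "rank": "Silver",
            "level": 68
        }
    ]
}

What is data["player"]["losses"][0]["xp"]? 51462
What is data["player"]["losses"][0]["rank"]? "Diamond"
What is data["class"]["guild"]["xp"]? 90775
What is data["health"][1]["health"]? 363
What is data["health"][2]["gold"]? 9423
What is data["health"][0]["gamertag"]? "IceMage15"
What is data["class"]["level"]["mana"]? 96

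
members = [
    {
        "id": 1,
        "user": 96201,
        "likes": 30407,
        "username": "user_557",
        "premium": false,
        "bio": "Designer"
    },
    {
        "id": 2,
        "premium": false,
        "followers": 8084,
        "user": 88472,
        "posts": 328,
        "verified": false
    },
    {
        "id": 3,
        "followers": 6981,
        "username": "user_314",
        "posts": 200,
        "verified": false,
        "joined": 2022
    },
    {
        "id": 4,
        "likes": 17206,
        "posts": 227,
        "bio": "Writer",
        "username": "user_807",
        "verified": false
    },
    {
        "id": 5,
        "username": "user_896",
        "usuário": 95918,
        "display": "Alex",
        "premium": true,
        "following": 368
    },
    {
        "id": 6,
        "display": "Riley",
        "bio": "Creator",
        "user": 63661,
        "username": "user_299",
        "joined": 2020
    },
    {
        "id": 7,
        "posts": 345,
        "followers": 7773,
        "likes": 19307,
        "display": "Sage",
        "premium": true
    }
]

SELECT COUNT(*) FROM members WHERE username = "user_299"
1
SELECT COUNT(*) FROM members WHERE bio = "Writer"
1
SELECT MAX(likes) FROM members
30407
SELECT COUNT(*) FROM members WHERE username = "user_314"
1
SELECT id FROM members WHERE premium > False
[5, 7]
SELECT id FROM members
[1, 2, 3, 4, 5, 6, 7]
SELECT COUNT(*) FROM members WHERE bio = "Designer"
1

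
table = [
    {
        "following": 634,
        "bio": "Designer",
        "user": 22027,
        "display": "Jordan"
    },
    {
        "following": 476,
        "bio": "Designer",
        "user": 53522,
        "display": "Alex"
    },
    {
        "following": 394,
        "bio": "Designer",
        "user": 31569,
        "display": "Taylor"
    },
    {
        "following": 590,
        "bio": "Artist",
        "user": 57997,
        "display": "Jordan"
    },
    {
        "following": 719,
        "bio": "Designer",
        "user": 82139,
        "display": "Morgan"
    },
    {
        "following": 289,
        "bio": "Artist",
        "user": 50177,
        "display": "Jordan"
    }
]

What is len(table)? 6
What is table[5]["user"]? 50177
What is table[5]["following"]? 289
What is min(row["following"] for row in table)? 289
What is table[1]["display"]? "Alex"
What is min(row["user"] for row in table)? 22027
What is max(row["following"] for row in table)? 719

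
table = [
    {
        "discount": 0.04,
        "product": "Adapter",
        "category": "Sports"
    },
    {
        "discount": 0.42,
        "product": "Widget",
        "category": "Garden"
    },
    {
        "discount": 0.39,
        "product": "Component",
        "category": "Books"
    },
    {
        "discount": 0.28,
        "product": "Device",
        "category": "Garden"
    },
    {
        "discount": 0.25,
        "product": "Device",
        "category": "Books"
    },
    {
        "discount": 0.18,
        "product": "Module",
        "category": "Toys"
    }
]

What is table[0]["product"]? "Adapter"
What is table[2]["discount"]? 0.39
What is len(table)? 6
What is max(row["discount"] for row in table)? 0.42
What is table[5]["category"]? "Toys"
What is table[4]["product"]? "Device"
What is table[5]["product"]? "Module"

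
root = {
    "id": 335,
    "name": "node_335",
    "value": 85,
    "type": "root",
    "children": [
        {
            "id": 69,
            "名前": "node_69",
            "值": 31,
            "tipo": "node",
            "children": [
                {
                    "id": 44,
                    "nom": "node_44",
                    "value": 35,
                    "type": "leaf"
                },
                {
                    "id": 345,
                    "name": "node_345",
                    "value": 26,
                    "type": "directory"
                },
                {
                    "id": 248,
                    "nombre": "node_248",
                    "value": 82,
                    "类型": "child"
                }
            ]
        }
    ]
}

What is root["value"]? 85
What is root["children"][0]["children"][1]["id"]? 345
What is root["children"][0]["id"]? 69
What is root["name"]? "node_335"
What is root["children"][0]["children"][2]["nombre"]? "node_248"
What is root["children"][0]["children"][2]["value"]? 82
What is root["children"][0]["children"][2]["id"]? 248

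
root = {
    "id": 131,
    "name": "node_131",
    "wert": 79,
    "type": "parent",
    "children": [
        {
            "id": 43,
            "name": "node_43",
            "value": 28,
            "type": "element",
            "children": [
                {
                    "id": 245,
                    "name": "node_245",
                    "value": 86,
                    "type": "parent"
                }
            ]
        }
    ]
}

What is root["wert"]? 79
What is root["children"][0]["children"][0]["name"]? "node_245"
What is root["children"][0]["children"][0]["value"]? 86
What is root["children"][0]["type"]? "element"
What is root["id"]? 131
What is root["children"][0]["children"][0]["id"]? 245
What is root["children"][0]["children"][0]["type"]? "parent"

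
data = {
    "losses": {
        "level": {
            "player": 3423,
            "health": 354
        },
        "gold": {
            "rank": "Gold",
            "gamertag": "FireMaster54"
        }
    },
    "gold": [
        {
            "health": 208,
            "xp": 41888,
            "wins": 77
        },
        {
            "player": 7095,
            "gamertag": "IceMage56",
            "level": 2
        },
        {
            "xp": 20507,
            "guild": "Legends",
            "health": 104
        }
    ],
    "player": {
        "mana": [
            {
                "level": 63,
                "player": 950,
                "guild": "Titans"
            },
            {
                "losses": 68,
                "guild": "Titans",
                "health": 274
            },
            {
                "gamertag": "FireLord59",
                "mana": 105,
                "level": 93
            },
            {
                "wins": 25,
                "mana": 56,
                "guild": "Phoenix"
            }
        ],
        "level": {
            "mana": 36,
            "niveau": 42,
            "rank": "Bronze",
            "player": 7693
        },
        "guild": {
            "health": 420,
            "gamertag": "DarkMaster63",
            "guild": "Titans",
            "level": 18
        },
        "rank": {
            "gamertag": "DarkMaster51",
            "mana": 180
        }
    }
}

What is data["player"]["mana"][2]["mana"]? 105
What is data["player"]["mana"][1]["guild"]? "Titans"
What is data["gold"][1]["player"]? 7095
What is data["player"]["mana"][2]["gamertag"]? "FireLord59"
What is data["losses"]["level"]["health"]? 354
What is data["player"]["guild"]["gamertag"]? "DarkMaster63"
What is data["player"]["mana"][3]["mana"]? 56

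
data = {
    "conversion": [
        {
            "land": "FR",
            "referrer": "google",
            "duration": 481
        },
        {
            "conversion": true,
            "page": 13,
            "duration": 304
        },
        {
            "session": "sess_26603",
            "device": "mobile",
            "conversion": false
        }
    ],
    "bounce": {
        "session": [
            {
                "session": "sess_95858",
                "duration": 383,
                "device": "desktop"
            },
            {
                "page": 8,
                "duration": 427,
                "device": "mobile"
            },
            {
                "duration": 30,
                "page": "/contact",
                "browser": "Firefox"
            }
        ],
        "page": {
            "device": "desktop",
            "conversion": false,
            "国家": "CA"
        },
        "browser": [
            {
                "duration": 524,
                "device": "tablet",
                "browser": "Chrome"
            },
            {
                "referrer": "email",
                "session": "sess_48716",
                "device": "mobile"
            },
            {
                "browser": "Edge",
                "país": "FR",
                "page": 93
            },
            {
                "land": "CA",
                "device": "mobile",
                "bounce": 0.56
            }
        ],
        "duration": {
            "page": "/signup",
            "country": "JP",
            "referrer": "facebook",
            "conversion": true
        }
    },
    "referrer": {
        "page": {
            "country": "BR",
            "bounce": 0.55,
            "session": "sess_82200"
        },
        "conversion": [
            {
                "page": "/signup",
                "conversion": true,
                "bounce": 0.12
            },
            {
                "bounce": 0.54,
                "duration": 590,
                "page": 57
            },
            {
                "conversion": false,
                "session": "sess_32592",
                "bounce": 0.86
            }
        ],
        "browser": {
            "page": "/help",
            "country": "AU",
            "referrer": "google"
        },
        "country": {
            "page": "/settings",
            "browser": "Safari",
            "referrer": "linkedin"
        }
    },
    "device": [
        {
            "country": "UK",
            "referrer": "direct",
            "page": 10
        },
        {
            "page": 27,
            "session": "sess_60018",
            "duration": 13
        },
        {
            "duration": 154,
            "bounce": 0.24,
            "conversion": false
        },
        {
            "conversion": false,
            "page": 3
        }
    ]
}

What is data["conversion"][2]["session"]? "sess_26603"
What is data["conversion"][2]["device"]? "mobile"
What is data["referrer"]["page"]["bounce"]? 0.55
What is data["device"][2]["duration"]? 154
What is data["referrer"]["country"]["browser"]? "Safari"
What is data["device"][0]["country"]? "UK"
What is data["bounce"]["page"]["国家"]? "CA"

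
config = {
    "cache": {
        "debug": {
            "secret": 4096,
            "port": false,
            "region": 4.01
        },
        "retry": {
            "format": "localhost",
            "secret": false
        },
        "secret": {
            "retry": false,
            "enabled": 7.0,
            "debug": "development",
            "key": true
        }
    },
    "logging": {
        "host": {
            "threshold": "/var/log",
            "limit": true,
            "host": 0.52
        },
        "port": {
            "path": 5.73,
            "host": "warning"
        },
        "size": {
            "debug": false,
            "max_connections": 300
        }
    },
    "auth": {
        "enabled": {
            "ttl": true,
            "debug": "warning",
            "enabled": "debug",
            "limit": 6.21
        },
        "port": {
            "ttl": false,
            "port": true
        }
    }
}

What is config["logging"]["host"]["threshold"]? "/var/log"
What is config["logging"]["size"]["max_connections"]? 300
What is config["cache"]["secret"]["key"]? True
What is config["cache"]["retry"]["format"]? "localhost"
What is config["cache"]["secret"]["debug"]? "development"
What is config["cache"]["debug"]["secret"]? 4096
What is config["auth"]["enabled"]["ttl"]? True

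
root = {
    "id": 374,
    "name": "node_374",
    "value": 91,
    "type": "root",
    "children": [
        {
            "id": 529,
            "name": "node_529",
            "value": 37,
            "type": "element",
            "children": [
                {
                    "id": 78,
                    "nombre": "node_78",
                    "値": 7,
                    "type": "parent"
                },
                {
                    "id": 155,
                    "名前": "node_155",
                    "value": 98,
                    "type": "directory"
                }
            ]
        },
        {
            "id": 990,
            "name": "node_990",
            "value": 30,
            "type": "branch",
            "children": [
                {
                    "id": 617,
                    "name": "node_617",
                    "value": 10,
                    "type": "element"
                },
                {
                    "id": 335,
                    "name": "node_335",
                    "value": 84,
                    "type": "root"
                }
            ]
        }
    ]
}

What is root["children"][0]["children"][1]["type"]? "directory"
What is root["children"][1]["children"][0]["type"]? "element"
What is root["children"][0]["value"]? 37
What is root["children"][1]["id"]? 990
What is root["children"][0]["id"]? 529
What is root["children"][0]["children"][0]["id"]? 78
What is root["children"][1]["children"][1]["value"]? 84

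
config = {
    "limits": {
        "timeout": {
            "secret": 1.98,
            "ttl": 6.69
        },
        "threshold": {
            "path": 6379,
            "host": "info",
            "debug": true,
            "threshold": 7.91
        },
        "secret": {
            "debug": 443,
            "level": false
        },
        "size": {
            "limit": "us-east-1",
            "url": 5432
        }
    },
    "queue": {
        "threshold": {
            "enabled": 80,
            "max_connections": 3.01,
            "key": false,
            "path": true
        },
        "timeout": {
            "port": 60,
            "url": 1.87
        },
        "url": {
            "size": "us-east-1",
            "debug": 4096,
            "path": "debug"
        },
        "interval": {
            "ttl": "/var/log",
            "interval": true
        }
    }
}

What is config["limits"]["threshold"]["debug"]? True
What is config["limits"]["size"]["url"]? 5432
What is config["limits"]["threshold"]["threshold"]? 7.91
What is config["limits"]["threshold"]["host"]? "info"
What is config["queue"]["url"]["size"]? "us-east-1"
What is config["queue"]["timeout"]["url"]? 1.87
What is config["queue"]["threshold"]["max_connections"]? 3.01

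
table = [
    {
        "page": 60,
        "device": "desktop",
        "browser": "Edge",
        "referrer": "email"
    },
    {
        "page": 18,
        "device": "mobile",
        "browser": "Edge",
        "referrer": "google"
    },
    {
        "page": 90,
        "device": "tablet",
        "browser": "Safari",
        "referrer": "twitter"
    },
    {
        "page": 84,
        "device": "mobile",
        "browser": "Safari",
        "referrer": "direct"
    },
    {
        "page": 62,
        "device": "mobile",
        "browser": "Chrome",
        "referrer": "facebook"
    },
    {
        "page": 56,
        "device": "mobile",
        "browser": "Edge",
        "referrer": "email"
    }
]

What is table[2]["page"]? 90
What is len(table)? 6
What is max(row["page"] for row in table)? 90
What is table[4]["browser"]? "Chrome"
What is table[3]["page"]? 84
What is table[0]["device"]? "desktop"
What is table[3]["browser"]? "Safari"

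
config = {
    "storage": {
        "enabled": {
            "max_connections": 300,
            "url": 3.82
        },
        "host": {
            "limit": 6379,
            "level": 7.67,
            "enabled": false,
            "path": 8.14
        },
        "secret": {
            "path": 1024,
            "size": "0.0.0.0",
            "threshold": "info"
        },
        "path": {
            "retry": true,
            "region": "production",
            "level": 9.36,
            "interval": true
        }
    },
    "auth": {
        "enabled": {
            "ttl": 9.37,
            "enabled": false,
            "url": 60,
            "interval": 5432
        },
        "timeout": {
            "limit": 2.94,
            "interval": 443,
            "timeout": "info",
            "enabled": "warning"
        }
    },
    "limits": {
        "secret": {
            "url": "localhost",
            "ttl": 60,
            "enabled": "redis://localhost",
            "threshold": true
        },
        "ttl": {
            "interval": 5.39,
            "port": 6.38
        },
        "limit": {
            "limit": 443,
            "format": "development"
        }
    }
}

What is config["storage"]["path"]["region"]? "production"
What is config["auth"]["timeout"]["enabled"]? "warning"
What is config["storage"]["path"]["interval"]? True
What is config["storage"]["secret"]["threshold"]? "info"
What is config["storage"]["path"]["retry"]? True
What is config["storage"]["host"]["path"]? 8.14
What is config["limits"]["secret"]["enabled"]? "redis://localhost"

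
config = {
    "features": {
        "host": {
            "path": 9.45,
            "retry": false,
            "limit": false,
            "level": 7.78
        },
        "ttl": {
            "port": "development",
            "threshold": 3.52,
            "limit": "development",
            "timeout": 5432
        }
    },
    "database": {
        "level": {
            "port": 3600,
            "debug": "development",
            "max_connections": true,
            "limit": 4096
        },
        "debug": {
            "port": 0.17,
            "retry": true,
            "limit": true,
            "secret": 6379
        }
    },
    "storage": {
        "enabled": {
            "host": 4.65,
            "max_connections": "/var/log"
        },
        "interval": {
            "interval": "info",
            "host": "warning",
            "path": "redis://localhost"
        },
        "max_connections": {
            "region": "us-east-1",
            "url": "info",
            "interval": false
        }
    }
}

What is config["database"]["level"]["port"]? 3600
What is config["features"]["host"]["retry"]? False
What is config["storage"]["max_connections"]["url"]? "info"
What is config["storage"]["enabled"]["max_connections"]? "/var/log"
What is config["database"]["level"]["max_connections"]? True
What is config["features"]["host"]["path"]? 9.45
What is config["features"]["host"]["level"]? 7.78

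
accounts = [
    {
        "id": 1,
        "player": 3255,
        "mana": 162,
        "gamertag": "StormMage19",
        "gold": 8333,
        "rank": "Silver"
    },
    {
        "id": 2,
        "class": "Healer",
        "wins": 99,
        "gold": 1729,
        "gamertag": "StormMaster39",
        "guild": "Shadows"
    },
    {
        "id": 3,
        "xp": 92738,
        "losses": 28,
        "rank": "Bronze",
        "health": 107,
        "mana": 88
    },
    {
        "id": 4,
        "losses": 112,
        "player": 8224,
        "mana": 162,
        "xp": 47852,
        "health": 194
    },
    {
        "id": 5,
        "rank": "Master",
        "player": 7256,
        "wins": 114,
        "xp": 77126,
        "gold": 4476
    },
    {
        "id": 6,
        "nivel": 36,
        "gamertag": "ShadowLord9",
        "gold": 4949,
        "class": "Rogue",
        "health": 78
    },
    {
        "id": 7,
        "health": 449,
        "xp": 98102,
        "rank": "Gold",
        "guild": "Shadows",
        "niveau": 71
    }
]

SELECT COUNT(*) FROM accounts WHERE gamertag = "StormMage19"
1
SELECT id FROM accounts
[1, 2, 3, 4, 5, 6, 7]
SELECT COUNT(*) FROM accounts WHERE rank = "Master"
1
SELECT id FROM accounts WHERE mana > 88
[1, 4]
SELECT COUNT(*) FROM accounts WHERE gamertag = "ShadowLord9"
1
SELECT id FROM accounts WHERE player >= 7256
[4, 5]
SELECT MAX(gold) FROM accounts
8333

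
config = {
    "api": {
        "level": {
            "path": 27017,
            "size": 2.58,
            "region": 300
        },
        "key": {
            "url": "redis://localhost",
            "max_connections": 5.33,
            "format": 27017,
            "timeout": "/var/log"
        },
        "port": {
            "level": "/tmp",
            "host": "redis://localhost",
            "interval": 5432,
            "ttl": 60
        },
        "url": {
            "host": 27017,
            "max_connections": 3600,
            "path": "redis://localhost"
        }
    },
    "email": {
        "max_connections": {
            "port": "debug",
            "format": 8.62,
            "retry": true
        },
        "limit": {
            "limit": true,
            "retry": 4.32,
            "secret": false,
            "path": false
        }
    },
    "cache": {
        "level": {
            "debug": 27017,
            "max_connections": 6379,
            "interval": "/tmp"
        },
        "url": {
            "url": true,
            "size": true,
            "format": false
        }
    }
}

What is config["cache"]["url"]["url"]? True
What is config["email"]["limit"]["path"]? False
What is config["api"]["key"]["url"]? "redis://localhost"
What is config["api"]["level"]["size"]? 2.58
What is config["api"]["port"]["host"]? "redis://localhost"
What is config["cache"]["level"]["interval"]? "/tmp"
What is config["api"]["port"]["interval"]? 5432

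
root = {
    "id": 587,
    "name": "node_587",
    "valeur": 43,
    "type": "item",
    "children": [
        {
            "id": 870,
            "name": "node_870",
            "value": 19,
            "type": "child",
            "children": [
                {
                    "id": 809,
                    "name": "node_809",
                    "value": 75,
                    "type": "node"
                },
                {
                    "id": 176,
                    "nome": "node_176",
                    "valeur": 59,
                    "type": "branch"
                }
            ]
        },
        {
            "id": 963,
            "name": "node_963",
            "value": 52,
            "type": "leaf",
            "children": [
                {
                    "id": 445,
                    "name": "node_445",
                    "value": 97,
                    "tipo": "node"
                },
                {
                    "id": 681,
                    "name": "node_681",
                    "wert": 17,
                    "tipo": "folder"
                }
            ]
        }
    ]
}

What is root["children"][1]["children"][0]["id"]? 445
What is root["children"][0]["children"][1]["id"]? 176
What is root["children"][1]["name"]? "node_963"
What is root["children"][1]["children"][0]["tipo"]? "node"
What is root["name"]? "node_587"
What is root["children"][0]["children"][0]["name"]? "node_809"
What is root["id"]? 587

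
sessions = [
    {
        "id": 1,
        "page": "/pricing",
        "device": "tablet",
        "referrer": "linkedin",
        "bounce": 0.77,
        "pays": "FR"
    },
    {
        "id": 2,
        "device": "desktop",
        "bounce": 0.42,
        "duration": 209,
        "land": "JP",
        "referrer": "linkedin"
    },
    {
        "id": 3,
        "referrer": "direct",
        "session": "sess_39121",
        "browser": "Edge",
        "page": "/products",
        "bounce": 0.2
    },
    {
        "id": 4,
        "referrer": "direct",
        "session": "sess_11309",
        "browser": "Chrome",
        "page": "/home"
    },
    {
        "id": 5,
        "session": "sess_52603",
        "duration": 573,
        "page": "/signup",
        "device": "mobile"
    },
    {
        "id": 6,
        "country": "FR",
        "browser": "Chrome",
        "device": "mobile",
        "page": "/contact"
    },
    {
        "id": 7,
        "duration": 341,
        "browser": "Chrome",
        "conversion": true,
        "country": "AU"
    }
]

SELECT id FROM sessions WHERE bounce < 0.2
[]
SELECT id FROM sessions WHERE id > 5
[6, 7]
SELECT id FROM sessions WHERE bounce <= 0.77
[1, 2, 3]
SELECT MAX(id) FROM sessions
7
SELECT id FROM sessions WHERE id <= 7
[1, 2, 3, 4, 5, 6, 7]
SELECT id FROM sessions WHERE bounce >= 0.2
[1, 2, 3]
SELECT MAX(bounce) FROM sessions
0.77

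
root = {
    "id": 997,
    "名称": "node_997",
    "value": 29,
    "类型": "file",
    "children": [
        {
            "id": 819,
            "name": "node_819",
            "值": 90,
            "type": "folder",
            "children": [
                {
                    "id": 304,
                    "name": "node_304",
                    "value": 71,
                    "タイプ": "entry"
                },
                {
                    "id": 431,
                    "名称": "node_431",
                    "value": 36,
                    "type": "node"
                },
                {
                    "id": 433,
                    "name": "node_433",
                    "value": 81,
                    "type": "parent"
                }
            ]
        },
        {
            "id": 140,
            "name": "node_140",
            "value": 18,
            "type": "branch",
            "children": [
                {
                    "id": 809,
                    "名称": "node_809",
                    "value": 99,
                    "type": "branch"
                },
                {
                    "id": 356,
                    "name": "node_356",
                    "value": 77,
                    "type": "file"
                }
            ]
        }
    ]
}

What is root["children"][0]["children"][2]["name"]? "node_433"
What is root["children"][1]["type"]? "branch"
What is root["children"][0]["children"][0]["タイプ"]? "entry"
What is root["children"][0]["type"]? "folder"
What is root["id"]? 997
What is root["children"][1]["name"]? "node_140"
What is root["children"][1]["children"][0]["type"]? "branch"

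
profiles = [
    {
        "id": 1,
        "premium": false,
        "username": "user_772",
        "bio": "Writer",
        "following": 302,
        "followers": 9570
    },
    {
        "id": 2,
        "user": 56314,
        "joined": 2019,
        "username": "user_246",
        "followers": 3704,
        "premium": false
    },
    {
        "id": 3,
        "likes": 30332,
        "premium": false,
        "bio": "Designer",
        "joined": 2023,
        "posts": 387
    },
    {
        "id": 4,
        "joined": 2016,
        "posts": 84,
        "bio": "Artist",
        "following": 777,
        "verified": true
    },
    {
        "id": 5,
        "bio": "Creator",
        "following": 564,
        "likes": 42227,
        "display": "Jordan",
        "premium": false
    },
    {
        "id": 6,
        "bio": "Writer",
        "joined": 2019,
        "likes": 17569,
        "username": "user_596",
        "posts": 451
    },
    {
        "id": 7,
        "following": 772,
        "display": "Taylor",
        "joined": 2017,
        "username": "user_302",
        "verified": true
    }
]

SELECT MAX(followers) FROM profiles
9570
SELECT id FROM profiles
[1, 2, 3, 4, 5, 6, 7]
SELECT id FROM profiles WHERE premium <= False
[1, 2, 3, 5]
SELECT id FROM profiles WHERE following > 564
[4, 7]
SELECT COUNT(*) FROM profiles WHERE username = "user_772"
1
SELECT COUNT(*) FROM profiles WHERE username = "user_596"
1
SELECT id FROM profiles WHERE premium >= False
[1, 2, 3, 5]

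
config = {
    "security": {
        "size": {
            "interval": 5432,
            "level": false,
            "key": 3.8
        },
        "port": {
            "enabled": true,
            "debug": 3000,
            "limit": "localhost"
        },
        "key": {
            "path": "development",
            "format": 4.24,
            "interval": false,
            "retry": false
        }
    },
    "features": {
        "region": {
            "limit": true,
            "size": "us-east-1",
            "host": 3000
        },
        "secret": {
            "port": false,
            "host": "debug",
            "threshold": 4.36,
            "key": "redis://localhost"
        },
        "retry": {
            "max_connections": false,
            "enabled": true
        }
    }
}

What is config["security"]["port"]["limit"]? "localhost"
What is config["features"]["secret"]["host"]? "debug"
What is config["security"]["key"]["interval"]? False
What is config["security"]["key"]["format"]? 4.24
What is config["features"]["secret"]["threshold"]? 4.36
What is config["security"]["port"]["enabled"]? True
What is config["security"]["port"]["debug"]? 3000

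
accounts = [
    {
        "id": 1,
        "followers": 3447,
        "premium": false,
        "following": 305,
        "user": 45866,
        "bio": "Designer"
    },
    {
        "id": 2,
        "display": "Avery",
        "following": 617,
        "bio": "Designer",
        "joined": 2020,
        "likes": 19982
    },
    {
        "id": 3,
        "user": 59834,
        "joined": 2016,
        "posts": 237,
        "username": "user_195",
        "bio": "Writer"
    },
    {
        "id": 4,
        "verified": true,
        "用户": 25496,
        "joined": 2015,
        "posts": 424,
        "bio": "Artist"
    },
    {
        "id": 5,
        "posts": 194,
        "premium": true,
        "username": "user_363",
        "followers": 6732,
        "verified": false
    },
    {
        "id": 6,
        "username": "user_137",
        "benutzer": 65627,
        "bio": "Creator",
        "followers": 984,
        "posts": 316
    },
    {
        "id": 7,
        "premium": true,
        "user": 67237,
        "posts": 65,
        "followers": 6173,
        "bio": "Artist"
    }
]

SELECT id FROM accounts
[1, 2, 3, 4, 5, 6, 7]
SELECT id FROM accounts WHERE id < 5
[1, 2, 3, 4]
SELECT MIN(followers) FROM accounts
984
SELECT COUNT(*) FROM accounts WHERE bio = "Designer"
2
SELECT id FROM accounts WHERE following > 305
[2]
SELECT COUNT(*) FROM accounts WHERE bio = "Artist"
2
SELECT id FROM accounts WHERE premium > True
[]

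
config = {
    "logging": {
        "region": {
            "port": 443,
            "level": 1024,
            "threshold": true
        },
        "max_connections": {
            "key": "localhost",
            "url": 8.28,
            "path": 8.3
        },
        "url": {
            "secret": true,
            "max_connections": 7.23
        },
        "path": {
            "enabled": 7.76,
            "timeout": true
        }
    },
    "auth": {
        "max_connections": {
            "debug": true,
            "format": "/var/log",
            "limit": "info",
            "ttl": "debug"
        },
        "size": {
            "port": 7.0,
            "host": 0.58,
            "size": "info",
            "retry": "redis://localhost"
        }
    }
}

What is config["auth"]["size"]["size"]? "info"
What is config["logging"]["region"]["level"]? 1024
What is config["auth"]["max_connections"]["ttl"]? "debug"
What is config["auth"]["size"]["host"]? 0.58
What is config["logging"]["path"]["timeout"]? True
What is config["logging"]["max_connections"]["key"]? "localhost"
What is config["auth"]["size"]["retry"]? "redis://localhost"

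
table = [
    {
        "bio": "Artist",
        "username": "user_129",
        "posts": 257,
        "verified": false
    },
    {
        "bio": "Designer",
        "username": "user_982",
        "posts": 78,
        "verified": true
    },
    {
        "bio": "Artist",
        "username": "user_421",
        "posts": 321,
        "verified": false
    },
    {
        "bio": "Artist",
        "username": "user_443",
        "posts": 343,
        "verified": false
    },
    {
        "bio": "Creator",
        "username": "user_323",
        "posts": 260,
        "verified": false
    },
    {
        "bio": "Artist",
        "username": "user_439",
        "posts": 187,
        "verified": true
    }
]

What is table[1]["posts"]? 78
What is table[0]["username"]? "user_129"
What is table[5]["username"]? "user_439"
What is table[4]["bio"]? "Creator"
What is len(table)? 6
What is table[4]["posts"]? 260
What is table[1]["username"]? "user_982"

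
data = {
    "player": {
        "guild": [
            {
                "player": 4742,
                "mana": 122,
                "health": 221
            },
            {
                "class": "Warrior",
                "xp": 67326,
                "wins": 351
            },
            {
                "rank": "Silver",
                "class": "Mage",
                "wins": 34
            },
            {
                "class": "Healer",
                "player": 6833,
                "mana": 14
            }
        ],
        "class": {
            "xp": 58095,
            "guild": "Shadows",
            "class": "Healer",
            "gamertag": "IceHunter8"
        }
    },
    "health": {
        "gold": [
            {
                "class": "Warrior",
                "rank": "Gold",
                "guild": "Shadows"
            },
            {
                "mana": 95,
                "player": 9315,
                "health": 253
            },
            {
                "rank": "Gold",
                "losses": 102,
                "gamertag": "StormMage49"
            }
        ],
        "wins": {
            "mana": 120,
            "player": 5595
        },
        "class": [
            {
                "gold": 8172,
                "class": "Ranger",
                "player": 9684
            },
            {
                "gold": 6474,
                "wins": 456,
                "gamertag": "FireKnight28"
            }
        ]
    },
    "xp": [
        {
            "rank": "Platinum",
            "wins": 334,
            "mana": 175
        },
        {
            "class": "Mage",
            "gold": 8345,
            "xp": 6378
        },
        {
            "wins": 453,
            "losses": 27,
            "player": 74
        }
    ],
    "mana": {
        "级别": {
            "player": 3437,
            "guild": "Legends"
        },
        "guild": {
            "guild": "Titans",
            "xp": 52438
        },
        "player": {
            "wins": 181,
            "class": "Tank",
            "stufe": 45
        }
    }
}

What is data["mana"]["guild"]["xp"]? 52438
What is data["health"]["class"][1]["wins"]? 456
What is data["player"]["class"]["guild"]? "Shadows"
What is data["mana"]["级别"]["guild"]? "Legends"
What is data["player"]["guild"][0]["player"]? 4742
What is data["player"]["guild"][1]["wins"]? 351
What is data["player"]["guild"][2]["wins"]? 34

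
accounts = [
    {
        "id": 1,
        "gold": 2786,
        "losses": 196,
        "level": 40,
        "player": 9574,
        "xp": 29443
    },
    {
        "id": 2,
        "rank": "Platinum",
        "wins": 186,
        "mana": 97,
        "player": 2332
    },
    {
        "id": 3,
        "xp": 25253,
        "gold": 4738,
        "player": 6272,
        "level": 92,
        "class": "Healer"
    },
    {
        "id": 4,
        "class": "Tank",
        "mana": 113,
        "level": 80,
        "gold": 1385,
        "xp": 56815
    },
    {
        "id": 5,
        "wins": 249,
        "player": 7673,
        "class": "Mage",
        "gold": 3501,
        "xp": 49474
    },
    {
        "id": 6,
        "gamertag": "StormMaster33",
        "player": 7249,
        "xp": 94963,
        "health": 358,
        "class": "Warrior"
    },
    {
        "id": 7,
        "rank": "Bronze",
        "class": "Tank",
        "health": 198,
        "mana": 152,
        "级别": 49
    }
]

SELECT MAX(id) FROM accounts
7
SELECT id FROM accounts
[1, 2, 3, 4, 5, 6, 7]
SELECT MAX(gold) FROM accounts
4738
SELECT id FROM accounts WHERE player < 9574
[2, 3, 5, 6]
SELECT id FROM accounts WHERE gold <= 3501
[1, 4, 5]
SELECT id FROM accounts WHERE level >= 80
[3, 4]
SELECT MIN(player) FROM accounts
2332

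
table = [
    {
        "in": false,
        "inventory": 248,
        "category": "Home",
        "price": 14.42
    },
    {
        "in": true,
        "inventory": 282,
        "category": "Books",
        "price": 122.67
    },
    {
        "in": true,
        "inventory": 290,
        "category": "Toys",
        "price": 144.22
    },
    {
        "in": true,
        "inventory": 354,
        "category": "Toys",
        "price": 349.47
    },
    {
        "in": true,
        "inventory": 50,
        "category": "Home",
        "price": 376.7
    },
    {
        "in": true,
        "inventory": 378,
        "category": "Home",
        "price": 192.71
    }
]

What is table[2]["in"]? True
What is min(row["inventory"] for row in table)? 50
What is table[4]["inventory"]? 50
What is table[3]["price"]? 349.47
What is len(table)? 6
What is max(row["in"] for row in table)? True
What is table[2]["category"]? "Toys"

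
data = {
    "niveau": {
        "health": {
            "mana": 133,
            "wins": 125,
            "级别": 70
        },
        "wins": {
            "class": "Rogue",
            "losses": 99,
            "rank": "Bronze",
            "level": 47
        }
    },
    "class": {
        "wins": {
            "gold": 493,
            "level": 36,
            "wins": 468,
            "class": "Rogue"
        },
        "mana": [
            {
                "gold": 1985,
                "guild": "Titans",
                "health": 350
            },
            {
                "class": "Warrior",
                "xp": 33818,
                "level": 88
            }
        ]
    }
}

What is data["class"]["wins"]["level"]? 36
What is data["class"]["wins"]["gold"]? 493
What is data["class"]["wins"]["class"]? "Rogue"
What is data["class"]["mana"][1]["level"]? 88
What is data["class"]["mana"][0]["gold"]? 1985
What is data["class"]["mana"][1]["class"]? "Warrior"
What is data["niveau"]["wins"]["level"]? 47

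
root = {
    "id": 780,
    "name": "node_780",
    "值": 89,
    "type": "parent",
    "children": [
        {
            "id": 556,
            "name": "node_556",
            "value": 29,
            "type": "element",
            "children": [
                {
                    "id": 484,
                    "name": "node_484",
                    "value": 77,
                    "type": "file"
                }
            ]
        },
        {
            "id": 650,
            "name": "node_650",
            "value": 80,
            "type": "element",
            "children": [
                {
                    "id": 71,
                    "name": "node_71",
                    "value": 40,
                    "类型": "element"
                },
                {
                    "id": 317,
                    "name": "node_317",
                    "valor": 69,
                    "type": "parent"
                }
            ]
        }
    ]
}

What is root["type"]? "parent"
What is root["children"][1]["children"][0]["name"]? "node_71"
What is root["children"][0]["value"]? 29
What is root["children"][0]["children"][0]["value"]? 77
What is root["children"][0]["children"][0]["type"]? "file"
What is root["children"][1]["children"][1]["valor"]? 69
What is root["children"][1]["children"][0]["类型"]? "element"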